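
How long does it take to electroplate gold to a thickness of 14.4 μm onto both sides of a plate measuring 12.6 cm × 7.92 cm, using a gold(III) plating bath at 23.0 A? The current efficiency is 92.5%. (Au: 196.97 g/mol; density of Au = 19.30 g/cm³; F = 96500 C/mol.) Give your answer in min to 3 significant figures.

Plated area = 2 × 12.6 × 7.92 = 199.6 cm²
Volume = 199.6 × 14.4×10⁻⁴ cm = 0.2874 cm³
m(Au) = 0.2874 × 19.30 = 5.547 g
n(Au) = 5.547 / 196.97 = 0.02816 mol; n(e⁻) = 3 × 0.02816 = 0.08448 mol
Q = 0.08448 × 96500 / 0.925 = 8813 C
t = 8813 / 23.0 = 383.2 s = 6.39 min

6.39 min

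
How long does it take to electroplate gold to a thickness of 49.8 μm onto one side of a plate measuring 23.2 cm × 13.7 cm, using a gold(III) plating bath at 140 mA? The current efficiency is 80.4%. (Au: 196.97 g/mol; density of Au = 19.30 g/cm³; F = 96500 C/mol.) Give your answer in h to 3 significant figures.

111 h

Plated area = 23.2 × 13.7 = 317.8 cm²
Volume = 317.8 × 49.8×10⁻⁴ cm = 1.583 cm³
m(Au) = 1.583 × 19.30 = 30.55 g
n(Au) = 30.55 / 196.97 = 0.1551 mol; n(e⁻) = 3 × 0.1551 = 0.4653 mol
Q = 0.4653 × 96500 / 0.804 = 55850 C
t = 55850 / 0.140 = 3.989×10^5 s = 111 h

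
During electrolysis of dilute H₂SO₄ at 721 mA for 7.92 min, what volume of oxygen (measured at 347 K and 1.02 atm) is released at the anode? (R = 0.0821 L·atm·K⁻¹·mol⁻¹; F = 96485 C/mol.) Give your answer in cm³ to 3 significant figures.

24.8 cm³

Q = 0.721 A × 475.2 s = 342.6 C
Moles of electrons = 342.6 / 96485 = 0.003551 mol
2H₂O → O₂ + 4H⁺ + 4e⁻, so n(O₂) = 0.003551 / 4 = 8.878×10^-4 mol
V = nRT/P = 8.878×10^-4 × 0.0821 × 347 / 1.02 = 0.02480 L
= 24.8 cm³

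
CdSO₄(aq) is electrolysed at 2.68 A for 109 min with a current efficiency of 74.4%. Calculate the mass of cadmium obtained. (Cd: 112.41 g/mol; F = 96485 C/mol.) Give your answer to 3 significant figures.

Q = 2.68 × 6540 = 17530 C
n(e⁻) = 17530 / 96485 = 0.1817 mol
Cd²⁺ + 2e⁻ → Cd, so theoretical m(Cd) = 0.09085 × 112.41 = 10.21 g
Actual mass = 74.4% × 10.21 = 7.60 g

7.60 g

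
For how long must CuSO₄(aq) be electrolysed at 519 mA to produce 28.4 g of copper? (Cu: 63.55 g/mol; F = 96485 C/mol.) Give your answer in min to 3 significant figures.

n(Cu) = 28.4 / 63.55 = 0.4469 mol
Cu²⁺ + 2e⁻ → Cu, so n(e⁻) = 2 × 0.4469 = 0.8938 mol
Q = 0.8938 × 96485 = 86240 C
t = Q / I = 86240 / 0.519 = 1.662×10^5 s = 2770 min

2770 min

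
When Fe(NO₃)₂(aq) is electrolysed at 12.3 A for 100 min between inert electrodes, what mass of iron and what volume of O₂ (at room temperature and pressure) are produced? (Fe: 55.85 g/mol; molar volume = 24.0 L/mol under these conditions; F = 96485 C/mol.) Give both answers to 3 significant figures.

21.4 g Fe; 4.59 L O₂

Q = 12.3 × 6000 = 73800 C; n(e⁻) = 73800 / 96485 = 0.7649 mol
Cathode: Fe²⁺ + 2e⁻ → Fe → n(Fe) = 0.7649/2 = 0.3825 mol → 21.4 g
Anode: 2H₂O → O₂ + 4H⁺ + 4e⁻ → n(O₂) = 0.7649/4 = 0.1912 mol → 4.59 L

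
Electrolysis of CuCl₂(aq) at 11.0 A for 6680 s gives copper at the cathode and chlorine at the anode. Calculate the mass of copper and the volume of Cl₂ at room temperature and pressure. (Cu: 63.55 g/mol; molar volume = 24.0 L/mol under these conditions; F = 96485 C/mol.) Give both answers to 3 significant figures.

24.2 g Cu; 9.14 L Cl₂

Q = 11.0 × 6680 = 73480 C; n(e⁻) = 73480 / 96485 = 0.7616 mol
Cathode: Cu²⁺ + 2e⁻ → Cu → n(Cu) = 0.7616/2 = 0.3808 mol → 24.2 g
Anode: 2Cl⁻ → Cl₂ + 2e⁻ → n(Cl₂) = 0.7616/2 = 0.3808 mol → 9.14 L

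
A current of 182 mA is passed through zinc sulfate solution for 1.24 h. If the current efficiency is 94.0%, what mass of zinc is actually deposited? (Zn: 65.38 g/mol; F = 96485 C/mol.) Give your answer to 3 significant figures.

Q = 0.182 × 4464 = 812.4 C
n(e⁻) = 812.4 / 96485 = 0.008420 mol
Zn²⁺ + 2e⁻ → Zn, so theoretical m(Zn) = 0.004210 × 65.38 = 0.2752 g
Actual mass = 94.0% × 0.2752 = 0.259 g

0.259 g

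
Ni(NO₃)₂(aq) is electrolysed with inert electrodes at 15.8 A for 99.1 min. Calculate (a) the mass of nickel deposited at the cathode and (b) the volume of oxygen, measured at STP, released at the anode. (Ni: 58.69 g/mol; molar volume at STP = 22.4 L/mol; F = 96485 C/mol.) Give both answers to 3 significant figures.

28.6 g Ni; 5.45 L O₂

Q = 15.8 × 5946 = 93950 C; n(e⁻) = 93950 / 96485 = 0.9737 mol
Cathode: Ni²⁺ + 2e⁻ → Ni → n(Ni) = 0.9737/2 = 0.4869 mol → 28.6 g
Anode: 2H₂O → O₂ + 4H⁺ + 4e⁻ → n(O₂) = 0.9737/4 = 0.2434 mol → 5.45 L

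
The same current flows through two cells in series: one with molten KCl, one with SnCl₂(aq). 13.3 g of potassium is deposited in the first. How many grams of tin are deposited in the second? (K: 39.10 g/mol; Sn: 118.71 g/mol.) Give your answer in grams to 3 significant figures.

n(K) = 13.3 / 39.10 = 0.3402 mol
K⁺ + e⁻ → K, so n(e⁻) = 0.3402 mol
The cells are in series, so the same charge (and hence the same n(e⁻) = 0.3402 mol) passes through both.
Sn²⁺ + 2e⁻ → Sn, so n(Sn) = 0.3402 / 2 = 0.1701 mol
m(Sn) = 0.1701 × 118.71 = 20.2 g

20.2 g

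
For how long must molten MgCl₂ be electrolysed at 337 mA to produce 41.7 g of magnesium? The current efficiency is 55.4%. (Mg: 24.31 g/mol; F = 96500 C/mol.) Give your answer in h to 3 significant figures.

n(Mg) = 41.7 / 24.31 = 1.715 mol
Mg²⁺ + 2e⁻ → Mg, so n(e⁻) = 2 × 1.715 = 3.430 mol
Q = 3.430 × 96500 / 0.554 = 5.975×10^5 C
t = Q / I = 5.975×10^5 / 0.337 = 1.773×10^6 s = 493 h

493 h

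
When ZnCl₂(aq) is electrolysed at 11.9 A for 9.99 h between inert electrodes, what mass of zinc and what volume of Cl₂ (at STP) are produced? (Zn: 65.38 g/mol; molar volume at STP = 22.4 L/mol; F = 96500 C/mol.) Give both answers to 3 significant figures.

145 g Zn; 49.7 L Cl₂

Q = 11.9 × 35964 = 4.280×10^5 C; n(e⁻) = 4.280×10^5 / 96500 = 4.435 mol
Cathode: Zn²⁺ + 2e⁻ → Zn → n(Zn) = 4.435/2 = 2.218 mol → 145 g
Anode: 2Cl⁻ → Cl₂ + 2e⁻ → n(Cl₂) = 4.435/2 = 2.218 mol → 49.7 L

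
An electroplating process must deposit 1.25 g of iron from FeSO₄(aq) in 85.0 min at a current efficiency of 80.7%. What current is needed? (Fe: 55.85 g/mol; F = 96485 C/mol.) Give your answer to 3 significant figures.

n(Fe) = 1.25 / 55.85 = 0.02238 mol
Fe²⁺ + 2e⁻ → Fe, so n(e⁻) = 2 × 0.02238 = 0.04476 mol
Q = 0.04476 × 96485 / 0.807 = 5352 C
I = Q / t = 5352 / 5100 s = 1.05 A

1.05 A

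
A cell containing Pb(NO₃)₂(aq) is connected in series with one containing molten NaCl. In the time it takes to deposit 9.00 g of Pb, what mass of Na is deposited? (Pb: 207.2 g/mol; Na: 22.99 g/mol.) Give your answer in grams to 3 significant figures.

2.00 g

n(Pb) = 9.00 / 207.2 = 0.04344 mol
Pb²⁺ + 2e⁻ → Pb, so n(e⁻) = 2 × 0.04344 = 0.08688 mol
The cells are in series, so the same charge (and hence the same n(e⁻) = 0.08688 mol) passes through both.
Na⁺ + e⁻ → Na, so n(Na) = 0.08688 mol
m(Na) = 0.08688 × 22.99 = 2.00 g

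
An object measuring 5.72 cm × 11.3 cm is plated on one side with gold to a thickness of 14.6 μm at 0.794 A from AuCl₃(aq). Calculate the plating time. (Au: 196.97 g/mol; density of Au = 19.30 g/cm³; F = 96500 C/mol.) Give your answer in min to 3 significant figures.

56.2 min

Plated area = 5.72 × 11.3 = 64.64 cm²
Volume = 64.64 × 14.6×10⁻⁴ cm = 0.09437 cm³
m(Au) = 0.09437 × 19.30 = 1.821 g
n(Au) = 1.821 / 196.97 = 0.009245 mol; n(e⁻) = 3 × 0.009245 = 0.02774 mol
Q = 0.02774 × 96500 = 2677 C
t = 2677 / 0.794 = 3372 s = 56.2 min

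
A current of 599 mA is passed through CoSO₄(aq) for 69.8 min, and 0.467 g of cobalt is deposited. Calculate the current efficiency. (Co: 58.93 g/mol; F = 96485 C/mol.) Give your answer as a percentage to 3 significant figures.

61.0%

Q = 0.599 × 4188 = 2509 C
n(e⁻) = 2509 / 96485 = 0.02600 mol
Co²⁺ + 2e⁻ → Co, so theoretical n(Co) = 0.01300 mol → 0.7661 g
Efficiency = 0.467 / 0.7661 = 0.6096 = 61.0%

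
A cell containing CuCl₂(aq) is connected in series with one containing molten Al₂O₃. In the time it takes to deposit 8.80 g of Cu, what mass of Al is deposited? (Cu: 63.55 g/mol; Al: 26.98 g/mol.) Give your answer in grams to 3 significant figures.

2.49 g

n(Cu) = 8.80 / 63.55 = 0.1385 mol
Cu²⁺ + 2e⁻ → Cu, so n(e⁻) = 2 × 0.1385 = 0.2770 mol
In series, the same 0.2770 mol of electrons flows through the second cell.
Al³⁺ + 3e⁻ → Al, so n(Al) = 0.2770 / 3 = 0.09233 mol
m(Al) = 0.09233 × 26.98 = 2.49 g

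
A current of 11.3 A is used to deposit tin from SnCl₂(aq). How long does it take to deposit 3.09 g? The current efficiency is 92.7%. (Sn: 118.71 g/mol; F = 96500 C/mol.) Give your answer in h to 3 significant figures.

0.133 h

n(Sn) = 3.09 / 118.71 = 0.02603 mol
Sn²⁺ + 2e⁻ → Sn, so n(e⁻) = 2 × 0.02603 = 0.05206 mol
Q = 0.05206 × 96500 / 0.927 = 5419 C
t = Q / I = 5419 / 11.3 = 479.6 s = 0.133 h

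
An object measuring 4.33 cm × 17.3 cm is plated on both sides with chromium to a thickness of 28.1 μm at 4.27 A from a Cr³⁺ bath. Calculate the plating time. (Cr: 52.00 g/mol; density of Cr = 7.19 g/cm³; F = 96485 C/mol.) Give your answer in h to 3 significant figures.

1.10 h

Plated area = 2 × 4.33 × 17.3 = 149.8 cm²
Volume = 149.8 × 28.1×10⁻⁴ cm = 0.4209 cm³
m(Cr) = 0.4209 × 7.19 = 3.026 g
n(Cr) = 3.026 / 52.00 = 0.05819 mol; n(e⁻) = 3 × 0.05819 = 0.1746 mol
Q = 0.1746 × 96485 = 16850 C
t = 16850 / 4.27 = 3946 s = 1.10 h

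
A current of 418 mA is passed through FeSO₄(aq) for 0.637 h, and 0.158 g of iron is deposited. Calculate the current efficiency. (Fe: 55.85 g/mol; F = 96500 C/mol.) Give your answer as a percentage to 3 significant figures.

57.0%

Q = 0.418 × 2293.2 = 958.6 C
n(e⁻) = 958.6 / 96500 = 0.009934 mol
Fe²⁺ + 2e⁻ → Fe, so theoretical n(Fe) = 0.004967 mol → 0.2774 g
Efficiency = 0.158 / 0.2774 = 0.5696 = 57.0%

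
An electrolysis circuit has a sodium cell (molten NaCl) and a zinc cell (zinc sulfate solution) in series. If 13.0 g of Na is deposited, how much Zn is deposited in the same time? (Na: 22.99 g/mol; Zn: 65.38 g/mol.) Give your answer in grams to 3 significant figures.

n(Na) = 13.0 / 22.99 = 0.5655 mol
Na⁺ + e⁻ → Na, so n(e⁻) = 0.5655 mol
Same current for the same time ⇒ same n(e⁻) = 0.5655 mol in both cells.
Zn²⁺ + 2e⁻ → Zn, so n(Zn) = 0.5655 / 2 = 0.2828 mol
m(Zn) = 0.2828 × 65.38 = 18.5 g

18.5 g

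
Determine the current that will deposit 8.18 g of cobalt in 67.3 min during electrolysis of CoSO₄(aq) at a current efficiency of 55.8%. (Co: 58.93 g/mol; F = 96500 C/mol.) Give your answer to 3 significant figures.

n(Co) = 8.18 / 58.93 = 0.1388 mol
Co²⁺ + 2e⁻ → Co, so n(e⁻) = 2 × 0.1388 = 0.2776 mol
Q = 0.2776 × 96500 / 0.558 = 48010 C
I = Q / t = 48010 / 4038 s = 11.9 A

11.9 A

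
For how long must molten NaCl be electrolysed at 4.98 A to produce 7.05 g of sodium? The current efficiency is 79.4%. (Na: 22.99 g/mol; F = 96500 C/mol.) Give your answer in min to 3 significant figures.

n(Na) = 7.05 / 22.99 = 0.3067 mol
Na⁺ + e⁻ → Na, so n(e⁻) = 0.3067 mol
Q = 0.3067 × 96500 / 0.794 = 37280 C
t = Q / I = 37280 / 4.98 = 7486 s = 125 min

125 min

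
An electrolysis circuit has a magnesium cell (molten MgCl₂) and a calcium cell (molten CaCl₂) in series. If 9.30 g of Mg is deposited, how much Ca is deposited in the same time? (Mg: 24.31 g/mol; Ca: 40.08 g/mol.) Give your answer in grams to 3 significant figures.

n(Mg) = 9.30 / 24.31 = 0.3826 mol
Mg²⁺ + 2e⁻ → Mg, so n(e⁻) = 2 × 0.3826 = 0.7652 mol
Since the cells are in series, n(e⁻) in the Ca cell is also 0.7652 mol.
Ca²⁺ + 2e⁻ → Ca, so n(Ca) = 0.7652 / 2 = 0.3826 mol
m(Ca) = 0.3826 × 40.08 = 15.3 g

15.3 g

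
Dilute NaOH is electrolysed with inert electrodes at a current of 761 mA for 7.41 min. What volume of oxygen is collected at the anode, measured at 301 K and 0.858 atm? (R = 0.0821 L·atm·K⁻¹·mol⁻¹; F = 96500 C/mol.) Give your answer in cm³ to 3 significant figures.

25.2 cm³

Q = 0.761 A × 444.6 s = 338.3 C
n(e⁻) = 338.3 / 96500 = 0.003506 mol
2H₂O → O₂ + 4H⁺ + 4e⁻, so n(O₂) = 0.003506 / 4 = 8.765×10^-4 mol
V = nRT/P = 8.765×10^-4 × 0.0821 × 301 / 0.858 = 0.02524 L
= 25.2 cm³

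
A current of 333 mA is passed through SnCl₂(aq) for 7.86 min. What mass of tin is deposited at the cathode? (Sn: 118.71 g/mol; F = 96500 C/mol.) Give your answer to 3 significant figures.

Q = 0.333 A × 471.6 s = 157.0 C
Moles of electrons = 157.0 / 96500 = 0.001627 mol
Sn²⁺ + 2e⁻ → Sn, so n(Sn) = 0.001627 / 2 = 8.135×10^-4 mol
m = 8.135×10^-4 × 118.71 = 0.0966 g

0.0966 g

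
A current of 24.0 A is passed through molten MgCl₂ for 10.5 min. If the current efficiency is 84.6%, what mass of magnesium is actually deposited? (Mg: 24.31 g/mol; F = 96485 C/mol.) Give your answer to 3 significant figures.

Q = 24.0 × 630 = 15120 C
n(e⁻) = 15120 / 96485 = 0.1567 mol
Mg²⁺ + 2e⁻ → Mg, so theoretical m(Mg) = 0.07835 × 24.31 = 1.905 g
Actual mass = 84.6% × 1.905 = 1.61 g

1.61 g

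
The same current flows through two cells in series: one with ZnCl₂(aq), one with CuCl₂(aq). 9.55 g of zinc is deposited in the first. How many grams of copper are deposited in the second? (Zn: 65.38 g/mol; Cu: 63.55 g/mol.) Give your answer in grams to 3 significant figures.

9.28 g

n(Zn) = 9.55 / 65.38 = 0.1461 mol
Zn²⁺ + 2e⁻ → Zn, so n(e⁻) = 2 × 0.1461 = 0.2922 mol
In series, the same 0.2922 mol of electrons flows through the second cell.
Cu²⁺ + 2e⁻ → Cu, so n(Cu) = 0.2922 / 2 = 0.1461 mol
m(Cu) = 0.1461 × 63.55 = 9.28 g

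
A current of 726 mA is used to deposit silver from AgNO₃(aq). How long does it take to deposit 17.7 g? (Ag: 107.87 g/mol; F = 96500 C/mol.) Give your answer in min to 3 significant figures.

364 min

n(Ag) = 17.7 / 107.87 = 0.1641 mol
Ag⁺ + e⁻ → Ag, so n(e⁻) = 0.1641 mol
Q = 0.1641 × 96500 = 15840 C
t = Q / I = 15840 / 0.726 = 21820 s = 364 min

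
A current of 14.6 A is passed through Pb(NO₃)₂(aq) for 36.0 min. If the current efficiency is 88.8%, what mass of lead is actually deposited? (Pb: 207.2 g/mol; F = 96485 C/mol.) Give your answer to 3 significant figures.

Q = 14.6 × 2160 = 31540 C
n(e⁻) = 31540 / 96485 = 0.3269 mol
Pb²⁺ + 2e⁻ → Pb, so theoretical m(Pb) = 0.1635 × 207.2 = 33.88 g
Actual mass = 88.8% × 33.88 = 30.1 g

30.1 g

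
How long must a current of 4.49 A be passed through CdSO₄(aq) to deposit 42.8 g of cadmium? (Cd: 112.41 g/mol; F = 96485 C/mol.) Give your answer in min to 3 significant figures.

273 min

n(Cd) = 42.8 / 112.41 = 0.3807 mol
Cd²⁺ + 2e⁻ → Cd, so n(e⁻) = 2 × 0.3807 = 0.7614 mol
Q = 0.7614 × 96485 = 73460 C
t = Q / I = 73460 / 4.49 = 16360 s = 273 min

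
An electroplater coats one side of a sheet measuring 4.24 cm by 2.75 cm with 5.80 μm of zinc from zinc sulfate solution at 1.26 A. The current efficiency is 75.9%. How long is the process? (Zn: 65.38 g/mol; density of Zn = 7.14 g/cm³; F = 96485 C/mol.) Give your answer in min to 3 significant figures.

2.48 min

Plated area = 4.24 × 2.75 = 11.66 cm²
Volume = 11.66 × 5.80×10⁻⁴ cm = 0.006763 cm³
m(Zn) = 0.006763 × 7.14 = 0.04829 g
n(Zn) = 0.04829 / 65.38 = 7.386×10^-4 mol; n(e⁻) = 2 × 7.386×10^-4 = 0.001477 mol
Q = 0.001477 × 96485 / 0.759 = 187.8 C
t = 187.8 / 1.26 = 149.0 s = 2.48 min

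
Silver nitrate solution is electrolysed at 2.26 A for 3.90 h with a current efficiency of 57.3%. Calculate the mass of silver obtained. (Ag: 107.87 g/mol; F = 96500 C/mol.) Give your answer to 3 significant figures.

20.3 g

Q = 2.26 × 14040 = 31730 C
n(e⁻) = 31730 / 96500 = 0.3288 mol
Ag⁺ + e⁻ → Ag, so theoretical m(Ag) = 0.3288 × 107.87 = 35.47 g
Actual mass = 57.3% × 35.47 = 20.3 g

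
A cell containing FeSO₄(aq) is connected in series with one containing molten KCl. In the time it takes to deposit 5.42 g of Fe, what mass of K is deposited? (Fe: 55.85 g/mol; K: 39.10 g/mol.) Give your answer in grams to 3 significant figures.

n(Fe) = 5.42 / 55.85 = 0.09705 mol
Fe²⁺ + 2e⁻ → Fe, so n(e⁻) = 2 × 0.09705 = 0.1941 mol
Since the cells are in series, n(e⁻) in the K cell is also 0.1941 mol.
K⁺ + e⁻ → K, so n(K) = 0.1941 mol
m(K) = 0.1941 × 39.10 = 7.59 g

7.59 g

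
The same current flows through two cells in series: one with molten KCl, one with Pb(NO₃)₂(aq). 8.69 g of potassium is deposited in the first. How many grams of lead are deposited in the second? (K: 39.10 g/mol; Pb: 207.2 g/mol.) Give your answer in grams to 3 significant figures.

23.0 g

n(K) = 8.69 / 39.10 = 0.2223 mol
K⁺ + e⁻ → K, so n(e⁻) = 0.2223 mol
Since the cells are in series, n(e⁻) in the Pb cell is also 0.2223 mol.
Pb²⁺ + 2e⁻ → Pb, so n(Pb) = 0.2223 / 2 = 0.1112 mol
m(Pb) = 0.1112 × 207.2 = 23.0 g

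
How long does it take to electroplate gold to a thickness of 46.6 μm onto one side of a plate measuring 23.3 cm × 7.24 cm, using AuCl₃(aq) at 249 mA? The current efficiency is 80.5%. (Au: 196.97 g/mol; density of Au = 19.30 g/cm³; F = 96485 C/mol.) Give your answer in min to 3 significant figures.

Plated area = 23.3 × 7.24 = 168.7 cm²
Volume = 168.7 × 46.6×10⁻⁴ cm = 0.7861 cm³
m(Au) = 0.7861 × 19.30 = 15.17 g
n(Au) = 15.17 / 196.97 = 0.07702 mol; n(e⁻) = 3 × 0.07702 = 0.2311 mol
Q = 0.2311 × 96485 / 0.805 = 27700 C
t = 27700 / 0.249 = 1.112×10^5 s = 1850 min

1850 min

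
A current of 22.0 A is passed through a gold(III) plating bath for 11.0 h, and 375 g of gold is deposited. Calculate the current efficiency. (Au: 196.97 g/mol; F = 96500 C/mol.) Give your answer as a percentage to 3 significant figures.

Q = 22.0 × 39600 = 8.712×10^5 C
n(e⁻) = 8.712×10^5 / 96500 = 9.028 mol
Au³⁺ + 3e⁻ → Au, so theoretical n(Au) = 3.009 mol → 592.7 g
Efficiency = 375 / 592.7 = 0.6327 = 63.3%

63.3%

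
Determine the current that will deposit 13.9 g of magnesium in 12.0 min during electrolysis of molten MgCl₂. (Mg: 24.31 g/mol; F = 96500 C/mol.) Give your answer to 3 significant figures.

n(Mg) = 13.9 / 24.31 = 0.5718 mol
Mg²⁺ + 2e⁻ → Mg, so n(e⁻) = 2 × 0.5718 = 1.144 mol
Q = 1.144 × 96500 = 1.104×10^5 C
I = Q / t = 1.104×10^5 / 720 s = 153 A

153 A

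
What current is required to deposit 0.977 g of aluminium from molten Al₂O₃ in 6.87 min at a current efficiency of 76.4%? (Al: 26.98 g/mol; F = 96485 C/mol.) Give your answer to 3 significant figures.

n(Al) = 0.977 / 26.98 = 0.03621 mol
Al³⁺ + 3e⁻ → Al, so n(e⁻) = 3 × 0.03621 = 0.1086 mol
Q = 0.1086 × 96485 / 0.764 = 13720 C
I = Q / t = 13720 / 412.2 s = 33.3 A

33.3 A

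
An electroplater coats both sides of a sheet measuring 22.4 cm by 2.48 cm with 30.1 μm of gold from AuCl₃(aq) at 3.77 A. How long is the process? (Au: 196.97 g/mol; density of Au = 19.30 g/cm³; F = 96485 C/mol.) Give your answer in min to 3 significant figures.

Plated area = 2 × 22.4 × 2.48 = 111.1 cm²
Volume = 111.1 × 30.1×10⁻⁴ cm = 0.3344 cm³
m(Au) = 0.3344 × 19.30 = 6.454 g
n(Au) = 6.454 / 196.97 = 0.03277 mol; n(e⁻) = 3 × 0.03277 = 0.09831 mol
Q = 0.09831 × 96485 = 9485 C
t = 9485 / 3.77 = 2516 s = 41.9 min

41.9 min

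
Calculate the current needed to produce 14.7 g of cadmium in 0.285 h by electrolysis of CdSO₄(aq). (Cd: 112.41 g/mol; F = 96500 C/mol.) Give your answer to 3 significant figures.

n(Cd) = 14.7 / 112.41 = 0.1308 mol
Cd²⁺ + 2e⁻ → Cd, so n(e⁻) = 2 × 0.1308 = 0.2616 mol
Q = 0.2616 × 96500 = 25240 C
I = Q / t = 25240 / 1026 s = 24.6 A

24.6 A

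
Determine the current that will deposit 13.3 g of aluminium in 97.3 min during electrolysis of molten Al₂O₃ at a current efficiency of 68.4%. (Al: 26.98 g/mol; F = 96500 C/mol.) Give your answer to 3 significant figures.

35.7 A

n(Al) = 13.3 / 26.98 = 0.4930 mol
Al³⁺ + 3e⁻ → Al, so n(e⁻) = 3 × 0.4930 = 1.479 mol
Q = 1.479 × 96500 / 0.684 = 2.087×10^5 C
I = Q / t = 2.087×10^5 / 5838 s = 35.7 A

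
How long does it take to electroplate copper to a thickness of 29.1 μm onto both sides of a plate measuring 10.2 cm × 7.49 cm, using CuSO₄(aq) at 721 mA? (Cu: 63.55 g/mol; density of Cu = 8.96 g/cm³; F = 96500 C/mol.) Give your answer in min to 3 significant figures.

Plated area = 2 × 10.2 × 7.49 = 152.8 cm²
Volume = 152.8 × 29.1×10⁻⁴ cm = 0.4446 cm³
m(Cu) = 0.4446 × 8.96 = 3.984 g
n(Cu) = 3.984 / 63.55 = 0.06269 mol; n(e⁻) = 2 × 0.06269 = 0.1254 mol
Q = 0.1254 × 96500 = 12100 C
t = 12100 / 0.721 = 16780 s = 280 min

280 min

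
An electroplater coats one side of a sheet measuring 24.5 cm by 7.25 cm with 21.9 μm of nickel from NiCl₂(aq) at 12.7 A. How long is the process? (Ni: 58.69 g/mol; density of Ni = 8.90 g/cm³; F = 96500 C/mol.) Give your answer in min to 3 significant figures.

14.9 min

Plated area = 24.5 × 7.25 = 177.6 cm²
Volume = 177.6 × 21.9×10⁻⁴ cm = 0.3889 cm³
m(Ni) = 0.3889 × 8.90 = 3.461 g
n(Ni) = 3.461 / 58.69 = 0.05897 mol; n(e⁻) = 2 × 0.05897 = 0.1179 mol
Q = 0.1179 × 96500 = 11380 C
t = 11380 / 12.7 = 896.1 s = 14.9 min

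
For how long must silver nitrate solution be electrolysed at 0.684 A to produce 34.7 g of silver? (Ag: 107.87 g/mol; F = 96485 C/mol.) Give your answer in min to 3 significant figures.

n(Ag) = 34.7 / 107.87 = 0.3217 mol
Ag⁺ + e⁻ → Ag, so n(e⁻) = 0.3217 mol
Q = 0.3217 × 96485 = 31040 C
t = Q / I = 31040 / 0.684 = 45380 s = 756 min

756 min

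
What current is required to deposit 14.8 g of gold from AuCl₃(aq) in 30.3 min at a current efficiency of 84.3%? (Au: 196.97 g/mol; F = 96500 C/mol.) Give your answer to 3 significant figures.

n(Au) = 14.8 / 196.97 = 0.07514 mol
Au³⁺ + 3e⁻ → Au, so n(e⁻) = 3 × 0.07514 = 0.2254 mol
Q = 0.2254 × 96500 / 0.843 = 25800 C
I = Q / t = 25800 / 1818 s = 14.2 A

14.2 A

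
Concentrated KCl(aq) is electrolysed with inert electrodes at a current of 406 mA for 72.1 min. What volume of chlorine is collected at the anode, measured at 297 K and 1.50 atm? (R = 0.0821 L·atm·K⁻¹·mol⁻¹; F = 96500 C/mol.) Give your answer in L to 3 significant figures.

Q = 0.406 A × 4326 s = 1756 C
Moles of electrons = 1756 / 96500 = 0.01820 mol
2Cl⁻ → Cl₂ + 2e⁻, so n(Cl₂) = 0.01820 / 2 = 0.009100 mol
V = nRT/P = 0.009100 × 0.0821 × 297 / 1.50 = 0.1479 L

0.148 L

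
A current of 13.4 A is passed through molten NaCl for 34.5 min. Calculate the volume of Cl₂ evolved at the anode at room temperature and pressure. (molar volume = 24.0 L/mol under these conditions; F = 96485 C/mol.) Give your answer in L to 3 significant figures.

3.45 L

Q = It = 13.4 × 2070 = 27740 C
n(e⁻) = Q/F = 27740/96485 = 0.2875 mol
2Cl⁻ → Cl₂ + 2e⁻, so n(Cl₂) = 0.2875 / 2 = 0.1438 mol
V = 0.1438 × 24.0 = 3.451 L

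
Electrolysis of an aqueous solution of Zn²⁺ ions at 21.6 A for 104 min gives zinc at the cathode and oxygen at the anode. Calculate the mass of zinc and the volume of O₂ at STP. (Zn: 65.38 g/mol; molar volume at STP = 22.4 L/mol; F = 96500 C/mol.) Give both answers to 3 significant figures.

Q = 21.6 × 6240 = 1.348×10^5 C; n(e⁻) = 1.348×10^5 / 96500 = 1.397 mol
Cathode: Zn²⁺ + 2e⁻ → Zn → n(Zn) = 1.397/2 = 0.6985 mol → 45.7 g
Anode: 2H₂O → O₂ + 4H⁺ + 4e⁻ → n(O₂) = 1.397/4 = 0.3493 mol → 7.82 L

45.7 g Zn; 7.82 L O₂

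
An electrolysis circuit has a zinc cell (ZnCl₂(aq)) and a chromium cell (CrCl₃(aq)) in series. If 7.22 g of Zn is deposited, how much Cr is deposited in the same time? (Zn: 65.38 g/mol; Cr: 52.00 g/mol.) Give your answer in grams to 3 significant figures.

3.83 g

n(Zn) = 7.22 / 65.38 = 0.1104 mol
Zn²⁺ + 2e⁻ → Zn, so n(e⁻) = 2 × 0.1104 = 0.2208 mol
Same current for the same time ⇒ same n(e⁻) = 0.2208 mol in both cells.
Cr³⁺ + 3e⁻ → Cr, so n(Cr) = 0.2208 / 3 = 0.07360 mol
m(Cr) = 0.07360 × 52.00 = 3.83 g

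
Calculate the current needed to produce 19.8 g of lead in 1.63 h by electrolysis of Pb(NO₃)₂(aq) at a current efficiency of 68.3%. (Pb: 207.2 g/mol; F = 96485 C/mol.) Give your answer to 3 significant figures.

n(Pb) = 19.8 / 207.2 = 0.09556 mol
Pb²⁺ + 2e⁻ → Pb, so n(e⁻) = 2 × 0.09556 = 0.1911 mol
Q = 0.1911 × 96485 / 0.683 = 27000 C
I = Q / t = 27000 / 5868 s = 4.60 A

4.60 A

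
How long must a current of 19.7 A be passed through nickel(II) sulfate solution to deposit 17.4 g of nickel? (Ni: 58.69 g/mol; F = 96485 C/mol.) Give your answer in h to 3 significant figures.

n(Ni) = 17.4 / 58.69 = 0.2965 mol
Ni²⁺ + 2e⁻ → Ni, so n(e⁻) = 2 × 0.2965 = 0.5930 mol
Q = 0.5930 × 96485 = 57220 C
t = Q / I = 57220 / 19.7 = 2905 s = 0.807 h

0.807 h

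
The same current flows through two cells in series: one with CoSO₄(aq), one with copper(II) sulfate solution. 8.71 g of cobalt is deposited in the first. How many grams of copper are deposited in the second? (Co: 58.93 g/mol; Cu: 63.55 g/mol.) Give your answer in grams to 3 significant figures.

9.39 g

n(Co) = 8.71 / 58.93 = 0.1478 mol
Co²⁺ + 2e⁻ → Co, so n(e⁻) = 2 × 0.1478 = 0.2956 mol
In series, the same 0.2956 mol of electrons flows through the second cell.
Cu²⁺ + 2e⁻ → Cu, so n(Cu) = 0.2956 / 2 = 0.1478 mol
m(Cu) = 0.1478 × 63.55 = 9.39 g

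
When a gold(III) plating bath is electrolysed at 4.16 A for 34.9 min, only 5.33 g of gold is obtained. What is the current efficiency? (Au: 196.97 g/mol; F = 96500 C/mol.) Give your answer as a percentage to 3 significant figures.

Q = 4.16 × 2094 = 8711 C
n(e⁻) = 8711 / 96500 = 0.09027 mol
Au³⁺ + 3e⁻ → Au, so theoretical n(Au) = 0.03009 mol → 5.927 g
Efficiency = 5.33 / 5.927 = 0.8993 = 89.9%

89.9%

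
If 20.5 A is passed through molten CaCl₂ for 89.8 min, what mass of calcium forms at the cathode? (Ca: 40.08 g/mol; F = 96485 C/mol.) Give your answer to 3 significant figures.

22.9 g

Charge passed = 20.5 × 5388 = 1.105×10^5 C
Moles of electrons = 1.105×10^5 / 96485 = 1.145 mol
Ca²⁺ + 2e⁻ → Ca, so n(Ca) = 1.145 / 2 = 0.5725 mol
m = 0.5725 × 40.08 = 22.9 g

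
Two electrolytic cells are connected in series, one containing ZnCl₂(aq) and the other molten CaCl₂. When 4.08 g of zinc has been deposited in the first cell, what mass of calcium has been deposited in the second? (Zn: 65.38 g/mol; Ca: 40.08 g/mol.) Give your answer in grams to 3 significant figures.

n(Zn) = 4.08 / 65.38 = 0.06240 mol
Zn²⁺ + 2e⁻ → Zn, so n(e⁻) = 2 × 0.06240 = 0.1248 mol
Since the cells are in series, n(e⁻) in the Ca cell is also 0.1248 mol.
Ca²⁺ + 2e⁻ → Ca, so n(Ca) = 0.1248 / 2 = 0.06240 mol
m(Ca) = 0.06240 × 40.08 = 2.50 g

2.50 g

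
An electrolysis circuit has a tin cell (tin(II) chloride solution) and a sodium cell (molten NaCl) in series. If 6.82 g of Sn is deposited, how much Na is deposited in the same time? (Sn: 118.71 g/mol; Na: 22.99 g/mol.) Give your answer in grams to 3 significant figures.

2.64 g

n(Sn) = 6.82 / 118.71 = 0.05745 mol
Sn²⁺ + 2e⁻ → Sn, so n(e⁻) = 2 × 0.05745 = 0.1149 mol
Same current for the same time ⇒ same n(e⁻) = 0.1149 mol in both cells.
Na⁺ + e⁻ → Na, so n(Na) = 0.1149 mol
m(Na) = 0.1149 × 22.99 = 2.64 g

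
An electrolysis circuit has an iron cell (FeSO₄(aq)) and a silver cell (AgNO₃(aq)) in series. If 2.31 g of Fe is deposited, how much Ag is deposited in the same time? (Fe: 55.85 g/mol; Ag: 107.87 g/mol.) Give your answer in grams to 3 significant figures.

8.92 g

n(Fe) = 2.31 / 55.85 = 0.04136 mol
Fe²⁺ + 2e⁻ → Fe, so n(e⁻) = 2 × 0.04136 = 0.08272 mol
Since the cells are in series, n(e⁻) in the Ag cell is also 0.08272 mol.
Ag⁺ + e⁻ → Ag, so n(Ag) = 0.08272 mol
m(Ag) = 0.08272 × 107.87 = 8.92 g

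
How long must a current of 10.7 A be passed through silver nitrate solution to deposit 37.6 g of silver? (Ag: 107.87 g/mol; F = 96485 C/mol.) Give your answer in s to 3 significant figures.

3140 s

n(Ag) = 37.6 / 107.87 = 0.3486 mol
Ag⁺ + e⁻ → Ag, so n(e⁻) = 0.3486 mol
Q = 0.3486 × 96485 = 33630 C
t = Q / I = 33630 / 10.7 = 3143 s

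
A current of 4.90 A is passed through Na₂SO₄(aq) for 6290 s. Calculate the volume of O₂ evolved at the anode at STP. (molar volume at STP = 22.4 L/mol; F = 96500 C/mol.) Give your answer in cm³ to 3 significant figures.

1790 cm³

Q = 4.90 A × 6290 s = 30820 C
n(e⁻) = 30820 / 96500 = 0.3194 mol
2H₂O → O₂ + 4H⁺ + 4e⁻, so n(O₂) = 0.3194 / 4 = 0.07985 mol
V = 0.07985 × 22.4 = 1.789 L
= 1790 cm³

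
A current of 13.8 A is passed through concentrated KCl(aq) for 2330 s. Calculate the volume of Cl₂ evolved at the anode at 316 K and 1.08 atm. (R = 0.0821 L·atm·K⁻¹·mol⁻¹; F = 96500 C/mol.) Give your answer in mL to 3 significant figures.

Q = 13.8 A × 2330 s = 32150 C
n(e⁻) = Q/F = 32150/96500 = 0.3332 mol
2Cl⁻ → Cl₂ + 2e⁻, so n(Cl₂) = 0.3332 / 2 = 0.1666 mol
V = nRT/P = 0.1666 × 0.0821 × 316 / 1.08 = 4.002 L
= 4000 mL

4000 mL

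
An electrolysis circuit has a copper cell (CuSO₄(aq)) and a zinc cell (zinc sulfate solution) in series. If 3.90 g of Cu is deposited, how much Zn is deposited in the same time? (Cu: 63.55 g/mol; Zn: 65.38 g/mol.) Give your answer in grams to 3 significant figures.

n(Cu) = 3.90 / 63.55 = 0.06137 mol
Cu²⁺ + 2e⁻ → Cu, so n(e⁻) = 2 × 0.06137 = 0.1227 mol
Since the cells are in series, n(e⁻) in the Zn cell is also 0.1227 mol.
Zn²⁺ + 2e⁻ → Zn, so n(Zn) = 0.1227 / 2 = 0.06135 mol
m(Zn) = 0.06135 × 65.38 = 4.01 g

4.01 g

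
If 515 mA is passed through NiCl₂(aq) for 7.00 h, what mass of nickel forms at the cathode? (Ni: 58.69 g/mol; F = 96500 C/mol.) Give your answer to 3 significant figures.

Q = It = 0.515 × 25200 = 12980 C
n(e⁻) = Q/F = 12980/96500 = 0.1345 mol
Ni²⁺ + 2e⁻ → Ni, so n(Ni) = 0.1345 / 2 = 0.06725 mol
m = 0.06725 × 58.69 = 3.95 g

3.95 g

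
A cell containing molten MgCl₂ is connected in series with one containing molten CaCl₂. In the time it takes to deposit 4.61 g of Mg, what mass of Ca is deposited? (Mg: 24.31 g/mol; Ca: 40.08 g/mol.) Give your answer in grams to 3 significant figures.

7.60 g

n(Mg) = 4.61 / 24.31 = 0.1896 mol
Mg²⁺ + 2e⁻ → Mg, so n(e⁻) = 2 × 0.1896 = 0.3792 mol
The cells are in series, so the same charge (and hence the same n(e⁻) = 0.3792 mol) passes through both.
Ca²⁺ + 2e⁻ → Ca, so n(Ca) = 0.3792 / 2 = 0.1896 mol
m(Ca) = 0.1896 × 40.08 = 7.60 g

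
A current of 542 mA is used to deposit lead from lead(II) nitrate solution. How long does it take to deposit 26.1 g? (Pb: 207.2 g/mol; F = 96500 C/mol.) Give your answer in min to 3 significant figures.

748 min

n(Pb) = 26.1 / 207.2 = 0.1260 mol
Pb²⁺ + 2e⁻ → Pb, so n(e⁻) = 2 × 0.1260 = 0.2520 mol
Q = 0.2520 × 96500 = 24320 C
t = Q / I = 24320 / 0.542 = 44870 s = 748 min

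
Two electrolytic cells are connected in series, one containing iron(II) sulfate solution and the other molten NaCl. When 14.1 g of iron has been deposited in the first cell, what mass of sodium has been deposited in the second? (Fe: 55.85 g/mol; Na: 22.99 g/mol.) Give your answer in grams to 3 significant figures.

n(Fe) = 14.1 / 55.85 = 0.2525 mol
Fe²⁺ + 2e⁻ → Fe, so n(e⁻) = 2 × 0.2525 = 0.5050 mol
Same current for the same time ⇒ same n(e⁻) = 0.5050 mol in both cells.
Na⁺ + e⁻ → Na, so n(Na) = 0.5050 mol
m(Na) = 0.5050 × 22.99 = 11.6 g

11.6 g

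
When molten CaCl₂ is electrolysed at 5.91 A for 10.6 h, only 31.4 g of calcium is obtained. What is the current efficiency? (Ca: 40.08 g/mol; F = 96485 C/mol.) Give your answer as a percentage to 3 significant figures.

Q = 5.91 × 38160 = 2.255×10^5 C
n(e⁻) = 2.255×10^5 / 96485 = 2.337 mol
Ca²⁺ + 2e⁻ → Ca, so theoretical n(Ca) = 1.169 mol → 46.85 g
Efficiency = 31.4 / 46.85 = 0.6702 = 67.0%

67.0%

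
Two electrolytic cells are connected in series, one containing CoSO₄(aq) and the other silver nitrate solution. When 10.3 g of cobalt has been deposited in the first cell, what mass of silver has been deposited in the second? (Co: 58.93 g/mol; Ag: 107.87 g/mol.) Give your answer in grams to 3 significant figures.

n(Co) = 10.3 / 58.93 = 0.1748 mol
Co²⁺ + 2e⁻ → Co, so n(e⁻) = 2 × 0.1748 = 0.3496 mol
In series, the same 0.3496 mol of electrons flows through the second cell.
Ag⁺ + e⁻ → Ag, so n(Ag) = 0.3496 mol
m(Ag) = 0.3496 × 107.87 = 37.7 g

37.7 g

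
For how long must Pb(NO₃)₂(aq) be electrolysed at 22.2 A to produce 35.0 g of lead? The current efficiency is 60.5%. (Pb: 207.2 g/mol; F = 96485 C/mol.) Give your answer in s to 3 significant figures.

n(Pb) = 35.0 / 207.2 = 0.1689 mol
Pb²⁺ + 2e⁻ → Pb, so n(e⁻) = 2 × 0.1689 = 0.3378 mol
Q = 0.3378 × 96485 / 0.605 = 53870 C
t = Q / I = 53870 / 22.2 = 2427 s

2430 s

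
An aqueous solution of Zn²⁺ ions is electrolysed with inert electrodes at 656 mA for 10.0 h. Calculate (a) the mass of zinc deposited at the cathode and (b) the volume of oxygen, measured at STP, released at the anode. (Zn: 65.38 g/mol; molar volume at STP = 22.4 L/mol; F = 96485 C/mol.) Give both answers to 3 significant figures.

Q = 0.656 × 36000 = 23620 C; n(e⁻) = 23620 / 96485 = 0.2448 mol
Cathode: Zn²⁺ + 2e⁻ → Zn → n(Zn) = 0.2448/2 = 0.1224 mol → 8.00 g
Anode: 2H₂O → O₂ + 4H⁺ + 4e⁻ → n(O₂) = 0.2448/4 = 0.06120 mol → 1.37 L

8.00 g Zn; 1.37 L O₂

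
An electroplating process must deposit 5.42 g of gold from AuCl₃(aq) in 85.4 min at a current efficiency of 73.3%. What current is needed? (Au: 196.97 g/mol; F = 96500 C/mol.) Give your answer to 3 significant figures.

n(Au) = 5.42 / 196.97 = 0.02752 mol
Au³⁺ + 3e⁻ → Au, so n(e⁻) = 3 × 0.02752 = 0.08256 mol
Q = 0.08256 × 96500 / 0.733 = 10870 C
I = Q / t = 10870 / 5124 s = 2.12 A

2.12 A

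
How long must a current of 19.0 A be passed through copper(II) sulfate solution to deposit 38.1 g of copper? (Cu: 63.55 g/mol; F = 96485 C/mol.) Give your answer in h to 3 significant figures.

n(Cu) = 38.1 / 63.55 = 0.5995 mol
Cu²⁺ + 2e⁻ → Cu, so n(e⁻) = 2 × 0.5995 = 1.199 mol
Q = 1.199 × 96485 = 1.157×10^5 C
t = Q / I = 1.157×10^5 / 19.0 = 6089 s = 1.69 h

1.69 h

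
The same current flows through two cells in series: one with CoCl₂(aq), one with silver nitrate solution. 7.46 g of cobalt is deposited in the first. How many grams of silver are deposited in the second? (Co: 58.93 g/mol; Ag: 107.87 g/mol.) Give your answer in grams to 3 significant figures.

n(Co) = 7.46 / 58.93 = 0.1266 mol
Co²⁺ + 2e⁻ → Co, so n(e⁻) = 2 × 0.1266 = 0.2532 mol
In series, the same 0.2532 mol of electrons flows through the second cell.
Ag⁺ + e⁻ → Ag, so n(Ag) = 0.2532 mol
m(Ag) = 0.2532 × 107.87 = 27.3 g

27.3 g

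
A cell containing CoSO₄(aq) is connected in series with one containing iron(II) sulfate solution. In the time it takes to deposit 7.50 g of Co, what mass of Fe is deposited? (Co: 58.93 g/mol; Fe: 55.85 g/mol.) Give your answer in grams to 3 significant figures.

n(Co) = 7.50 / 58.93 = 0.1273 mol
Co²⁺ + 2e⁻ → Co, so n(e⁻) = 2 × 0.1273 = 0.2546 mol
Since the cells are in series, n(e⁻) in the Fe cell is also 0.2546 mol.
Fe²⁺ + 2e⁻ → Fe, so n(Fe) = 0.2546 / 2 = 0.1273 mol
m(Fe) = 0.1273 × 55.85 = 7.11 g

7.11 g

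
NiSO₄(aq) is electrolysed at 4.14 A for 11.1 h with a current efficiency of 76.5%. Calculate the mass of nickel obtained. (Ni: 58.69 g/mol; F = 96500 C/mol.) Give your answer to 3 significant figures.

38.5 g

Q = 4.14 × 39960 = 1.654×10^5 C
n(e⁻) = 1.654×10^5 / 96500 = 1.714 mol
Ni²⁺ + 2e⁻ → Ni, so theoretical m(Ni) = 0.8570 × 58.69 = 50.30 g
Actual mass = 76.5% × 50.30 = 38.5 g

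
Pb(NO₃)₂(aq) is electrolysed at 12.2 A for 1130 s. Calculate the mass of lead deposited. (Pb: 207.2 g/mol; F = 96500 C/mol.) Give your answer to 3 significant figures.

Q = It = 12.2 × 1130 = 13790 C
n(e⁻) = Q/F = 13790/96500 = 0.1429 mol
Pb²⁺ + 2e⁻ → Pb, so n(Pb) = 0.1429 / 2 = 0.07145 mol
m = 0.07145 × 207.2 = 14.8 g

14.8 g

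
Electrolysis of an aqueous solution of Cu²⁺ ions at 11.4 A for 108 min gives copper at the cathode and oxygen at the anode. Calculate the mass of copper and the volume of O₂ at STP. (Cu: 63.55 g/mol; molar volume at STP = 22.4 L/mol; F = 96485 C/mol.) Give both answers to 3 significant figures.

Q = 11.4 × 6480 = 73870 C; n(e⁻) = 73870 / 96485 = 0.7656 mol
Cathode: Cu²⁺ + 2e⁻ → Cu → n(Cu) = 0.7656/2 = 0.3828 mol → 24.3 g
Anode: 2H₂O → O₂ + 4H⁺ + 4e⁻ → n(O₂) = 0.7656/4 = 0.1914 mol → 4.29 L

24.3 g Cu; 4.29 L O₂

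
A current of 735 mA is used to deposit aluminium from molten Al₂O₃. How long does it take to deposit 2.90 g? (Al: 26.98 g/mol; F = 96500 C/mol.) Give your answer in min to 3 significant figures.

n(Al) = 2.90 / 26.98 = 0.1075 mol
Al³⁺ + 3e⁻ → Al, so n(e⁻) = 3 × 0.1075 = 0.3225 mol
Q = 0.3225 × 96500 = 31120 C
t = Q / I = 31120 / 0.735 = 42340 s = 706 min

706 min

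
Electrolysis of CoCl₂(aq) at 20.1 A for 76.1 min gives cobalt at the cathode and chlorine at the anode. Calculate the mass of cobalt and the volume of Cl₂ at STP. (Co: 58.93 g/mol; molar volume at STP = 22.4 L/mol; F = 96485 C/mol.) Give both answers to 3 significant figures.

Q = 20.1 × 4566 = 91780 C; n(e⁻) = 91780 / 96485 = 0.9512 mol
Cathode: Co²⁺ + 2e⁻ → Co → n(Co) = 0.9512/2 = 0.4756 mol → 28.0 g
Anode: 2Cl⁻ → Cl₂ + 2e⁻ → n(Cl₂) = 0.9512/2 = 0.4756 mol → 10.7 L

28.0 g Co; 10.7 L Cl₂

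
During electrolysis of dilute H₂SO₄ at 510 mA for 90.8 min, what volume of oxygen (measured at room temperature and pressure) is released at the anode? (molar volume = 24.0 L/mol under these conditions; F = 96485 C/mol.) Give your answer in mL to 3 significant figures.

Charge passed = 0.510 × 5448 = 2778 C
n(e⁻) = Q/F = 2778/96485 = 0.02879 mol
2H₂O → O₂ + 4H⁺ + 4e⁻, so n(O₂) = 0.02879 / 4 = 0.007198 mol
V = 0.007198 × 24.0 = 0.1728 L
= 173 mL

173 mL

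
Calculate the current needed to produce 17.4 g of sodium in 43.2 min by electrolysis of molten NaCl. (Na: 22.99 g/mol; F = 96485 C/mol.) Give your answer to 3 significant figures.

28.2 A

n(Na) = 17.4 / 22.99 = 0.7569 mol
Na⁺ + e⁻ → Na, so n(e⁻) = 0.7569 mol
Q = 0.7569 × 96485 = 73030 C
I = Q / t = 73030 / 2592 s = 28.2 A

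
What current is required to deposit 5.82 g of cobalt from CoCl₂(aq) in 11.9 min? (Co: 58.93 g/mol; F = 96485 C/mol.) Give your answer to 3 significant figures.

n(Co) = 5.82 / 58.93 = 0.09876 mol
Co²⁺ + 2e⁻ → Co, so n(e⁻) = 2 × 0.09876 = 0.1975 mol
Q = 0.1975 × 96485 = 19060 C
I = Q / t = 19060 / 714 s = 26.7 A

26.7 A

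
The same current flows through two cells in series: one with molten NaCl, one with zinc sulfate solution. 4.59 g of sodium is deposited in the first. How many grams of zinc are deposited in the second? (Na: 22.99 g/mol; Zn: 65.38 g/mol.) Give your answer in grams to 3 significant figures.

n(Na) = 4.59 / 22.99 = 0.1997 mol
Na⁺ + e⁻ → Na, so n(e⁻) = 0.1997 mol
In series, the same 0.1997 mol of electrons flows through the second cell.
Zn²⁺ + 2e⁻ → Zn, so n(Zn) = 0.1997 / 2 = 0.09985 mol
m(Zn) = 0.09985 × 65.38 = 6.53 g

6.53 g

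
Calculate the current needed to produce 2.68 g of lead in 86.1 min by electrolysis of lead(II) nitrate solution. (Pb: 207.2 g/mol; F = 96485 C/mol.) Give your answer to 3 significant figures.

0.483 A

n(Pb) = 2.68 / 207.2 = 0.01293 mol
Pb²⁺ + 2e⁻ → Pb, so n(e⁻) = 2 × 0.01293 = 0.02586 mol
Q = 0.02586 × 96485 = 2495 C
I = Q / t = 2495 / 5166 s = 0.483 A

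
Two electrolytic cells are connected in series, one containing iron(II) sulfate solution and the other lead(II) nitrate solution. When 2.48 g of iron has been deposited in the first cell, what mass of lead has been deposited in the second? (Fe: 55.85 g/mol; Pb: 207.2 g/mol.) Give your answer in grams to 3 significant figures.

n(Fe) = 2.48 / 55.85 = 0.04440 mol
Fe²⁺ + 2e⁻ → Fe, so n(e⁻) = 2 × 0.04440 = 0.08880 mol
Since the cells are in series, n(e⁻) in the Pb cell is also 0.08880 mol.
Pb²⁺ + 2e⁻ → Pb, so n(Pb) = 0.08880 / 2 = 0.04440 mol
m(Pb) = 0.04440 × 207.2 = 9.20 g

9.20 g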